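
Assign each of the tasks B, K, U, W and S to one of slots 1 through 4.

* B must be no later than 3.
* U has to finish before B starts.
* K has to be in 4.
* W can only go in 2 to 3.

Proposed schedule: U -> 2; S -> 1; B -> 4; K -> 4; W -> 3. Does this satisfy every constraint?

B must be no later than 3 — violated.
U has to finish before B starts — holds.
K has to be in 4 — holds.
W can only go in 2 to 3 — holds.

Invalid. B must be no later than 3.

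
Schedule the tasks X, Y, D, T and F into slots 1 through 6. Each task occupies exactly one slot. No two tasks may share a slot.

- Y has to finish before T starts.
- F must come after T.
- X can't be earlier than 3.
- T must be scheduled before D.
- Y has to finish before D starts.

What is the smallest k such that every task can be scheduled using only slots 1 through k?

The precedence chain requires at least 3 distinct slots.
With at most 1 per slot and 5 tasks, at least 5 slots are needed.
5 works (last occupied slot: 5): for example Y -> 1, F -> 5, T -> 2, D -> 4, X -> 3.

5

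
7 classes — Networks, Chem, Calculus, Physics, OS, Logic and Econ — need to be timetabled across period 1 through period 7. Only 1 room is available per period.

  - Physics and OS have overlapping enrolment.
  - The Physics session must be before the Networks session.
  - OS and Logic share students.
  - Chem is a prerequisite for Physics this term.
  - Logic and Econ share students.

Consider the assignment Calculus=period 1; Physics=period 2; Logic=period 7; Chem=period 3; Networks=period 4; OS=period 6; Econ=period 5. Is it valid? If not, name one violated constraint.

No. Chem is a prerequisite for Physics this term is not satisfied.

Physics and OS have overlapping enrolment — holds.
Logic and Econ share students — holds.
OS and Logic share students — holds.
Chem is a prerequisite for Physics this term — violated.
Only 1 room is available per period — holds.
The Physics session must be before the Networks session — holds.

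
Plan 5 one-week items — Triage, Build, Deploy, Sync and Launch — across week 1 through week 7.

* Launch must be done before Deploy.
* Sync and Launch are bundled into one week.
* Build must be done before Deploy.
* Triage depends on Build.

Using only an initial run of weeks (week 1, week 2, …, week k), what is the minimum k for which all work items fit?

The precedence chain requires at least 2 distinct weeks.
2 works (last occupied week: week 2): for example Build in week 1; Launch in week 1; Sync in week 1; Triage in week 2; Deploy in week 2.

2 weeks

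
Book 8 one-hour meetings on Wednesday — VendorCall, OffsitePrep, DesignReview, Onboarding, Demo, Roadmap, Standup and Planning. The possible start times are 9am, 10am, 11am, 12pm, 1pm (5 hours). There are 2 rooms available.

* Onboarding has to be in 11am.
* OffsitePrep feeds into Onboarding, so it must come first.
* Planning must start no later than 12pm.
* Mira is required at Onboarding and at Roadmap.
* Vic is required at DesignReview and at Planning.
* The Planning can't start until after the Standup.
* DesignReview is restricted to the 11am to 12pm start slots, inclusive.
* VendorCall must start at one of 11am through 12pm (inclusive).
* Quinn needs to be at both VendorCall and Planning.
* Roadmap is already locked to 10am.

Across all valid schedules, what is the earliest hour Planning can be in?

Precedence pushes Planning to at least 10am; Planning's own window allows nothing later than 12pm.
Planning at 10am is achievable: OffsitePrep in 9am, Roadmap in 10am, DesignReview in 12pm, VendorCall in 11am, Standup in 9am, Planning in 10am, Demo in 12pm, Onboarding in 11am.

10am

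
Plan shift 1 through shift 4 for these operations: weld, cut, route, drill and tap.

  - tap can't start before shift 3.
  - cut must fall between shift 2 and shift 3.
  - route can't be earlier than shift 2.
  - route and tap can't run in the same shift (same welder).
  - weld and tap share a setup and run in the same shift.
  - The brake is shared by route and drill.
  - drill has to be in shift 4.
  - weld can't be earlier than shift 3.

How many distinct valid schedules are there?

Splitting on weld: it can be shift 3 (2), shift 4 (4). Listing each branch's schedules as (cut, route, drill, tap) by shift number:
weld=shift 3: (2,2,4,3) (3,2,4,3) — 2.
weld=shift 4: (2,2,4,4) (2,3,4,4) (3,2,4,4) (3,3,4,4) — 4.
Summing: 2 + 4 = 6.

6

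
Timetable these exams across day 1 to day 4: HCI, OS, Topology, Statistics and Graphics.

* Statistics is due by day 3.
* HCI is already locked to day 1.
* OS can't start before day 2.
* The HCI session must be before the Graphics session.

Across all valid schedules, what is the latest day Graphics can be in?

day 4

Precedence pushes Graphics to at least day 2.
Graphics at day 4 is achievable: Graphics -> day 4; Statistics -> day 1; OS -> day 2; HCI -> day 1; Topology -> day 1.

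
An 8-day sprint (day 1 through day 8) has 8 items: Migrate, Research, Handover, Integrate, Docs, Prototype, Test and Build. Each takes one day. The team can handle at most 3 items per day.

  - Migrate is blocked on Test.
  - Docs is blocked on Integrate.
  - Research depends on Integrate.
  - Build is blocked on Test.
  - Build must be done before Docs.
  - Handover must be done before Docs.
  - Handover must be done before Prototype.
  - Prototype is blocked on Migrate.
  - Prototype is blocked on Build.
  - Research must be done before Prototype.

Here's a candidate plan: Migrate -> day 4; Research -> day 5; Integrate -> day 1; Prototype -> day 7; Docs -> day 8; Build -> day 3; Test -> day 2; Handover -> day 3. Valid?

Migrate is blocked on Test — holds.
Prototype is blocked on Build — holds.
Handover must be done before Docs — holds.
The team can handle at most 3 items per day — holds.
Research depends on Integrate — holds.
Docs is blocked on Integrate — holds.
Prototype is blocked on Migrate — holds.
Research must be done before Prototype — holds.
Handover must be done before Prototype — holds.
Build must be done before Docs — holds.
Build is blocked on Test — holds.

Yes, all constraints hold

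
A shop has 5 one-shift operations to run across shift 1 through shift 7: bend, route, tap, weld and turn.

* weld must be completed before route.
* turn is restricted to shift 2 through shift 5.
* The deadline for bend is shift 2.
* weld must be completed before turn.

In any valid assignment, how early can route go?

shift 2

Precedence pushes route to at least shift 2.
route at shift 2 is achievable: tap=shift 1, bend=shift 1, weld=shift 1, route=shift 2, turn=shift 2.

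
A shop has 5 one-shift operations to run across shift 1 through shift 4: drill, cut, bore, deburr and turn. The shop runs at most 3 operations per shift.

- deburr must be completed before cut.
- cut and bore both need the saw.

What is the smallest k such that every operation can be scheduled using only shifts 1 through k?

2

The precedence chain requires at least 2 distinct shifts.
With at most 3 per shift and 5 operations, at least 2 shifts are needed.
2 works (last occupied shift: shift 2): for example turn -> shift 2; cut -> shift 2; bore -> shift 1; deburr -> shift 1; drill -> shift 1.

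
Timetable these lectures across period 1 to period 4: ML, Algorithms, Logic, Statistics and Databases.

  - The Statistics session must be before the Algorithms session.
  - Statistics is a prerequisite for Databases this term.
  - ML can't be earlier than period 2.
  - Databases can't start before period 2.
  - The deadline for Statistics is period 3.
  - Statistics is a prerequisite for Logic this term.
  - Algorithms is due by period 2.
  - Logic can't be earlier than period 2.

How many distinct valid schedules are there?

27

Splitting on ML: it can be period 2 (9), period 3 (9), period 4 (9). Listing each branch's schedules as (Algorithms, Logic, Statistics, Databases) by period number:
ML=period 2: (2,2,1,2) (2,2,1,3) (2,2,1,4) (2,3,1,2) (2,3,1,3) (2,3,1,4) (2,4,1,2) (2,4,1,3) (2,4,1,4) — 9.
ML=period 3: (2,2,1,2) (2,2,1,3) (2,2,1,4) (2,3,1,2) (2,3,1,3) (2,3,1,4) (2,4,1,2) (2,4,1,3) (2,4,1,4) — 9.
ML=period 4: (2,2,1,2) (2,2,1,3) (2,2,1,4) (2,3,1,2) (2,3,1,3) (2,3,1,4) (2,4,1,2) (2,4,1,3) (2,4,1,4) — 9.
Summing: 9 + 9 + 9 = 27.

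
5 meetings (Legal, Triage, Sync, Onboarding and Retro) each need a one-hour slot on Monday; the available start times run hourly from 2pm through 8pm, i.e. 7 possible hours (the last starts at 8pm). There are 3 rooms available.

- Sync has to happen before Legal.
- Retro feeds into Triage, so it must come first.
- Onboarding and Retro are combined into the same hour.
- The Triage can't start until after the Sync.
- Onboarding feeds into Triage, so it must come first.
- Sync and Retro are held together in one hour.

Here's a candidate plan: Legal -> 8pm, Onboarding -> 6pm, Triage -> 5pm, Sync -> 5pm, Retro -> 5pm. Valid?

No — it violates: Onboarding feeds into Triage, so it must come first

Sync has to happen before Legal — holds.
Onboarding and Retro are combined into the same hour — violated.
Onboarding feeds into Triage, so it must come first — violated.
There are 3 rooms available — holds.
The Triage can't start until after the Sync — violated.
Sync and Retro are held together in one hour — holds.
Retro feeds into Triage, so it must come first — violated.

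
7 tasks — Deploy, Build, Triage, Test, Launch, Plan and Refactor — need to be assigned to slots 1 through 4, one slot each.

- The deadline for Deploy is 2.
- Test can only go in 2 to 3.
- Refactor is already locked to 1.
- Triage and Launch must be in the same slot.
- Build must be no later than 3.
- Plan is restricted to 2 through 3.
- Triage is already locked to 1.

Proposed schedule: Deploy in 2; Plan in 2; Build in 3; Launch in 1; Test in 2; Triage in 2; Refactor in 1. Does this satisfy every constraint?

Invalid. Triage is already locked to 1.

Build must be no later than 3 — holds.
Triage is already locked to 1 — violated.
Triage and Launch must be in the same slot — violated.
Refactor is already locked to 1 — holds.
The deadline for Deploy is 2 — holds.
Plan is restricted to 2 through 3 — holds.
Test can only go in 2 to 3 — holds.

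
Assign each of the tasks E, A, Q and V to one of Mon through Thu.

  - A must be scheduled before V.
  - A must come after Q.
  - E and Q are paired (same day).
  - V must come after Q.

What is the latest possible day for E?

Tue

E must be in the same day as Q, which can't be after Tue, so E is at most Tue.
E at Tue is achievable: Q=Tue, A=Wed, V=Thu, E=Tue.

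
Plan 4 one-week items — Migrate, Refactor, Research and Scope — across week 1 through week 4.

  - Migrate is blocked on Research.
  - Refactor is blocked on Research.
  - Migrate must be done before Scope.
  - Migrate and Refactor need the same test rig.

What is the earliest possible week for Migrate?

week 2

Precedence pushes Migrate to at least week 2; downstream work caps Migrate at week 3.
Migrate at week 2 is achievable: Research in week 1, Refactor in week 3, Scope in week 3, Migrate in week 2.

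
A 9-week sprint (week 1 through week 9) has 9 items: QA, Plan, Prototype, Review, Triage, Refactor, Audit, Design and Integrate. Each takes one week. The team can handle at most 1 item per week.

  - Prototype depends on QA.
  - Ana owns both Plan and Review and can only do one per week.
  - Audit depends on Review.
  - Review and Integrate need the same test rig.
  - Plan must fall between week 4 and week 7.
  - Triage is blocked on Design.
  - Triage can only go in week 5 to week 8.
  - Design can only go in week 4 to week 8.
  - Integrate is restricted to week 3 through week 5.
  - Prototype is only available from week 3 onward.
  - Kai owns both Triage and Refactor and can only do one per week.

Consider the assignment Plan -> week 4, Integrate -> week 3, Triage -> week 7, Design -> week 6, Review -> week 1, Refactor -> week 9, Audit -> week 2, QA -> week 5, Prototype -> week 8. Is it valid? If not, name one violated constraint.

Audit depends on Review — holds.
Design can only go in week 4 to week 8 — holds.
Ana owns both Plan and Review and can only do one per week — holds.
Plan must fall between week 4 and week 7 — holds.
Triage can only go in week 5 to week 8 — holds.
Prototype is only available from week 3 onward — holds.
Prototype depends on QA — holds.
Triage is blocked on Design — holds.
The team can handle at most 1 item per week — holds.
Kai owns both Triage and Refactor and can only do one per week — holds.
Review and Integrate need the same test rig — holds.
Integrate is restricted to week 3 through week 5 — holds.

Valid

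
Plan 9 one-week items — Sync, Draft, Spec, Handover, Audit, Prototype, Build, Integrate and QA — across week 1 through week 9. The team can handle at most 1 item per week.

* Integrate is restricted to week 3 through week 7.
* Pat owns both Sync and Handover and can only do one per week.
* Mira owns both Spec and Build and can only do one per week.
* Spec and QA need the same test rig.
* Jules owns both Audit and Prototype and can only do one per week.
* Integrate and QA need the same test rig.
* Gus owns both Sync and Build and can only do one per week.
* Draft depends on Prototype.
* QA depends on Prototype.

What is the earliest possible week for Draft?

week 2

Precedence pushes Draft to at least week 2.
Draft at week 2 is achievable: Draft -> week 2, QA -> week 4, Build -> week 9, Spec -> week 6, Audit -> week 8, Handover -> week 7, Integrate -> week 3, Prototype -> week 1, Sync -> week 5.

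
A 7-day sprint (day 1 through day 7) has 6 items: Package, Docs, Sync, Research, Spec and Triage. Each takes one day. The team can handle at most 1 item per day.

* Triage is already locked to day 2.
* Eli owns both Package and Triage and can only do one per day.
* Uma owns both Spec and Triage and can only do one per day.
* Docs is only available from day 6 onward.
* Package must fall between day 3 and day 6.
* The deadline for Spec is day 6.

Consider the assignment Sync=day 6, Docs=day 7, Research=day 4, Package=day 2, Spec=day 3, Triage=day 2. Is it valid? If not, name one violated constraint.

No — it violates: Package must fall between day 3 and day 6

Uma owns both Spec and Triage and can only do one per day — holds.
Package must fall between day 3 and day 6 — violated.
The deadline for Spec is day 6 — holds.
Eli owns both Package and Triage and can only do one per day — violated.
Triage is already locked to day 2 — holds.
The team can handle at most 1 item per day — violated.
Docs is only available from day 6 onward — holds.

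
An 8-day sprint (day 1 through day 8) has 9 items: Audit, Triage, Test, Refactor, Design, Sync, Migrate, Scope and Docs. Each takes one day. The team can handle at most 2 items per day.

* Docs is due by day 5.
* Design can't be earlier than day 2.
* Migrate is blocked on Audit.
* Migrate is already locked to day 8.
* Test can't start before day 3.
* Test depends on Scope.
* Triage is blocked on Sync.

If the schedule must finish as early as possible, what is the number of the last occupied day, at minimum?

The precedence chain requires at least 2 distinct days.
With at most 2 per day and 9 tasks, at least 5 days are needed.
Migrate can't be placed before day 8, so the schedule must run through at least day 8.
8 works (last occupied day: day 8): for example Docs in day 1, Scope in day 2, Migrate in day 8, Refactor in day 4, Test in day 3, Design in day 2, Sync in day 3, Audit in day 1, Triage in day 4.

8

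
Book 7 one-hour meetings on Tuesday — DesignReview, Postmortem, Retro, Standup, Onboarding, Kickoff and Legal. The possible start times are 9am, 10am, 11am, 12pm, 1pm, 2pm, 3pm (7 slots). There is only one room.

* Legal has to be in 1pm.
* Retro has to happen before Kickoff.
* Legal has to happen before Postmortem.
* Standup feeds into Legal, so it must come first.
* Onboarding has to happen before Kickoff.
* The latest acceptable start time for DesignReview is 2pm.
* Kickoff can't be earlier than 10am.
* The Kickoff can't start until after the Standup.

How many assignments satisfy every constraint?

54

Splitting on DesignReview: it can be 9am (12), 10am (12), 11am (12), 12pm (12), 2pm (6). Listing each branch's schedules as (Postmortem, Retro, Standup, Onboarding, Kickoff, Legal):
DesignReview=9am: (2pm,10am,11am,12pm,3pm,1pm) (2pm,10am,12pm,11am,3pm,1pm) (2pm,11am,10am,12pm,3pm,1pm) (2pm,11am,12pm,10am,3pm,1pm) (2pm,12pm,10am,11am,3pm,1pm) (2pm,12pm,11am,10am,3pm,1pm) (3pm,10am,11am,12pm,2pm,1pm) (3pm,10am,12pm,11am,2pm,1pm) (3pm,11am,10am,12pm,2pm,1pm) (3pm,11am,12pm,10am,2pm,1pm) (3pm,12pm,10am,11am,2pm,1pm) (3pm,12pm,11am,10am,2pm,1pm) — 12.
DesignReview=10am: (2pm,9am,11am,12pm,3pm,1pm) (2pm,9am,12pm,11am,3pm,1pm) (2pm,11am,9am,12pm,3pm,1pm) (2pm,11am,12pm,9am,3pm,1pm) (2pm,12pm,9am,11am,3pm,1pm) (2pm,12pm,11am,9am,3pm,1pm) (3pm,9am,11am,12pm,2pm,1pm) (3pm,9am,12pm,11am,2pm,1pm) (3pm,11am,9am,12pm,2pm,1pm) (3pm,11am,12pm,9am,2pm,1pm) (3pm,12pm,9am,11am,2pm,1pm) (3pm,12pm,11am,9am,2pm,1pm) — 12.
DesignReview=11am: (2pm,9am,10am,12pm,3pm,1pm) (2pm,9am,12pm,10am,3pm,1pm) (2pm,10am,9am,12pm,3pm,1pm) (2pm,10am,12pm,9am,3pm,1pm) (2pm,12pm,9am,10am,3pm,1pm) (2pm,12pm,10am,9am,3pm,1pm) (3pm,9am,10am,12pm,2pm,1pm) (3pm,9am,12pm,10am,2pm,1pm) (3pm,10am,9am,12pm,2pm,1pm) (3pm,10am,12pm,9am,2pm,1pm) (3pm,12pm,9am,10am,2pm,1pm) (3pm,12pm,10am,9am,2pm,1pm) — 12.
DesignReview=12pm: (2pm,9am,10am,11am,3pm,1pm) (2pm,9am,11am,10am,3pm,1pm) (2pm,10am,9am,11am,3pm,1pm) (2pm,10am,11am,9am,3pm,1pm) (2pm,11am,9am,10am,3pm,1pm) (2pm,11am,10am,9am,3pm,1pm) (3pm,9am,10am,11am,2pm,1pm) (3pm,9am,11am,10am,2pm,1pm) (3pm,10am,9am,11am,2pm,1pm) (3pm,10am,11am,9am,2pm,1pm) (3pm,11am,9am,10am,2pm,1pm) (3pm,11am,10am,9am,2pm,1pm) — 12.
DesignReview=2pm: (3pm,9am,10am,11am,12pm,1pm) (3pm,9am,11am,10am,12pm,1pm) (3pm,10am,9am,11am,12pm,1pm) (3pm,10am,11am,9am,12pm,1pm) (3pm,11am,9am,10am,12pm,1pm) (3pm,11am,10am,9am,12pm,1pm) — 6.
Summing: 12 + 12 + 12 + 12 + 6 = 54.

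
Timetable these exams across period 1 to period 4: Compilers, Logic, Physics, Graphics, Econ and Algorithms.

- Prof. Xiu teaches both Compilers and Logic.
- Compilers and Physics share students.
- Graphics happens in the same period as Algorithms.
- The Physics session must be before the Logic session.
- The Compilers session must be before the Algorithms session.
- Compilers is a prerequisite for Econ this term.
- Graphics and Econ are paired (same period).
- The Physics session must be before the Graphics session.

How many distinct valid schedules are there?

13

Splitting on Compilers: it can be period 1 (5), period 2 (5), period 3 (3). Listing each branch's schedules as (Logic, Physics, Graphics, Econ, Algorithms) by period number:
Compilers=period 1: (3,2,3,3,3) (3,2,4,4,4) (4,2,3,3,3) (4,2,4,4,4) (4,3,4,4,4) — 5.
Compilers=period 2: (3,1,3,3,3) (3,1,4,4,4) (4,1,3,3,3) (4,1,4,4,4) (4,3,4,4,4) — 5.
Compilers=period 3: (2,1,4,4,4) (4,1,4,4,4) (4,2,4,4,4) — 3.
Summing: 5 + 5 + 3 = 13.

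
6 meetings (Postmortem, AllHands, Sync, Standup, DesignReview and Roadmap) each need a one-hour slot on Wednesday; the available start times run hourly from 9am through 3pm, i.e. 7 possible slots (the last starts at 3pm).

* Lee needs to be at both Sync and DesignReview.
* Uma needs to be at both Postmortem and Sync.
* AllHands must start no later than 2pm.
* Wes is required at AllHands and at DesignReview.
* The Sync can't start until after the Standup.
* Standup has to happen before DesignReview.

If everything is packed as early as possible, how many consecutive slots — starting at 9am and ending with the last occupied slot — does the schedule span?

3

The precedence chain requires at least 2 distinct slots.
Could 2 slots be enough, i.e. nothing placed later than 10am? No: DesignReview must come after Standup (at 9am or later) → {10am}; Standup must come before DesignReview (at 10am or earlier) → {9am}; Sync must come after Standup (at 9am or later) → {10am}; DesignReview can't share with Sync (10am) → nothing is left.
So 2 slots is not enough.
3 works (last occupied slot: 11am): for example Roadmap in 9am; Standup in 9am; DesignReview in 11am; Postmortem in 9am; Sync in 10am; AllHands in 9am.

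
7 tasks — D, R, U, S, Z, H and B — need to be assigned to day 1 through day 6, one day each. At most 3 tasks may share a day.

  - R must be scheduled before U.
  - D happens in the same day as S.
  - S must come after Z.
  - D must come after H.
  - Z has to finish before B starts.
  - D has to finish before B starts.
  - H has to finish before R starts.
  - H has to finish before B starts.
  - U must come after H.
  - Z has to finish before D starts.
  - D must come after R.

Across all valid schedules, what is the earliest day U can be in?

Precedence pushes U to at least day 3.
U at day 3 is achievable: D in day 3; U in day 3; H in day 1; B in day 4; R in day 2; S in day 3; Z in day 1.

day 3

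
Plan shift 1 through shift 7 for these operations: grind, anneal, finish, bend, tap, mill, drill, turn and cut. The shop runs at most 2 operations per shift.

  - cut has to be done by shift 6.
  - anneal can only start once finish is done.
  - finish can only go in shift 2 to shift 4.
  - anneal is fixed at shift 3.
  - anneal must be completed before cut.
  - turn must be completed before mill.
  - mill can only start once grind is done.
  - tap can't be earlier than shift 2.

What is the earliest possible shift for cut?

shift 4

Precedence pushes cut to at least shift 4; cut's own window allows nothing later than shift 6.
cut at shift 4 is achievable: drill -> shift 5; bend -> shift 4; turn -> shift 1; cut -> shift 4; anneal -> shift 3; tap -> shift 2; mill -> shift 3; finish -> shift 2; grind -> shift 1.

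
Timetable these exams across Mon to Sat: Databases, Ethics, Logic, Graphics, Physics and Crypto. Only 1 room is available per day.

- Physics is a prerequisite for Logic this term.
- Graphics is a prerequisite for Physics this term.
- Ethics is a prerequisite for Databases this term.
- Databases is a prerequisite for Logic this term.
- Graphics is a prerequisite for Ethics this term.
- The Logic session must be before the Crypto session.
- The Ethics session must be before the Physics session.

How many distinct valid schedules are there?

2

Enumerating: Databases in Thu, Crypto in Sat, Graphics in Mon, Logic in Fri, Ethics in Tue, Physics in Wed | Physics=Thu, Ethics=Tue, Logic=Fri, Graphics=Mon, Crypto=Sat, Databases=Wed.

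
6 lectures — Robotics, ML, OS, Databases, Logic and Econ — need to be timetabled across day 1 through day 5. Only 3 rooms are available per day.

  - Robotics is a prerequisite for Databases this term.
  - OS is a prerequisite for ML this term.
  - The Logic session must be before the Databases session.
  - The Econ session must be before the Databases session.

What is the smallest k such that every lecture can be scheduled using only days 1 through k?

The precedence chain requires at least 2 distinct days.
With at most 3 per day and 6 lectures, at least 2 days are needed.
Could 2 days be enough, i.e. nothing placed later than day 2? No: Databases must come after Econ (at day 1 or later) → {day 2}; Econ must come before Databases (at day 2 or earlier) → {day 1}; Logic must come before Databases (at day 2 or earlier) → {day 1}; Robotics must come before Databases (at day 2 or earlier) → {day 1}; ML must come after OS (at day 1 or later) → {day 2}; OS must come before ML (at day 2 or earlier) → {day 1}; that puts Robotics, OS, Logic and Econ all in day 1 — more than 3 per day.
So 2 days is not enough.
3 works (last occupied day: day 3): for example OS in day 2; Databases in day 2; Robotics in day 1; Logic in day 1; ML in day 3; Econ in day 1.

3 days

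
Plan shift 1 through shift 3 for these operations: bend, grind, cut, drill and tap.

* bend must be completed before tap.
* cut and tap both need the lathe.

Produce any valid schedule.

drill -> shift 1, bend -> shift 1, cut -> shift 1, tap -> shift 2, grind -> shift 1

Checking: bend(shift 1) before tap(shift 2); cut(shift 1) != tap(shift 2).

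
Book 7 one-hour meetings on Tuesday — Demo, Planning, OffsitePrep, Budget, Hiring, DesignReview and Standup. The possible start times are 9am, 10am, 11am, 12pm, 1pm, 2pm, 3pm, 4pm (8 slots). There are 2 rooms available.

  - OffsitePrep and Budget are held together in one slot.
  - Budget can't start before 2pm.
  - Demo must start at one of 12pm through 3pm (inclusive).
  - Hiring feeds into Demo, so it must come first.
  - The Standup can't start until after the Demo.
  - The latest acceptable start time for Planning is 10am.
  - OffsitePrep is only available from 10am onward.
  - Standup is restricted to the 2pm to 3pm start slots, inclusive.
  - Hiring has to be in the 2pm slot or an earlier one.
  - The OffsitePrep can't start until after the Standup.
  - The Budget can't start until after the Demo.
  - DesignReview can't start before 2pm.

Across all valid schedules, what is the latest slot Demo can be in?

Demo is available from 12pm; Demo's own window allows nothing later than 3pm; downstream work caps Demo at 2pm.
Demo at 2pm is achievable: Planning in 9am; Demo in 2pm; Hiring in 9am; Standup in 3pm; OffsitePrep in 4pm; Budget in 4pm; DesignReview in 2pm.

2pm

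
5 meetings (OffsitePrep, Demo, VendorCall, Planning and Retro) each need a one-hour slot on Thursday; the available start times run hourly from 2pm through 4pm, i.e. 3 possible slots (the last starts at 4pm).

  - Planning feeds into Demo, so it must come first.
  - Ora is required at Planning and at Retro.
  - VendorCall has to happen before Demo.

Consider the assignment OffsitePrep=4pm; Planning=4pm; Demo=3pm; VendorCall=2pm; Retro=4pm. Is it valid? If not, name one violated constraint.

VendorCall has to happen before Demo — holds.
Ora is required at Planning and at Retro — violated.
Planning feeds into Demo, so it must come first — violated.

No. Planning feeds into Demo, so it must come first is not satisfied.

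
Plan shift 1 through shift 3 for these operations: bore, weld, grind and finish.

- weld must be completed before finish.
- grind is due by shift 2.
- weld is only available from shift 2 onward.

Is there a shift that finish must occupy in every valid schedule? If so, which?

Precedence pushes finish to at least shift 3.
So finish is pinned to shift 3.

shift 3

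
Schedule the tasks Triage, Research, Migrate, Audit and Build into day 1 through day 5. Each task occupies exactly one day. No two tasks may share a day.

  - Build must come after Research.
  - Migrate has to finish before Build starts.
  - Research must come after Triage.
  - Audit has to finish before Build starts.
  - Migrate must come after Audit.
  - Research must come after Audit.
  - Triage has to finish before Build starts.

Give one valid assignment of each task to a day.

Build=day 5; Audit=day 1; Migrate=day 4; Triage=day 2; Research=day 3

Checking: Triage(day 2) before Research(day 3); Research(day 3) before Build(day 5); Audit(day 1) before Build(day 5); Triage(day 2) before Build(day 5); Migrate(day 4) before Build(day 5); Audit(day 1) before Migrate(day 4); Audit(day 1) before Research(day 3); max 1 per day (cap 1).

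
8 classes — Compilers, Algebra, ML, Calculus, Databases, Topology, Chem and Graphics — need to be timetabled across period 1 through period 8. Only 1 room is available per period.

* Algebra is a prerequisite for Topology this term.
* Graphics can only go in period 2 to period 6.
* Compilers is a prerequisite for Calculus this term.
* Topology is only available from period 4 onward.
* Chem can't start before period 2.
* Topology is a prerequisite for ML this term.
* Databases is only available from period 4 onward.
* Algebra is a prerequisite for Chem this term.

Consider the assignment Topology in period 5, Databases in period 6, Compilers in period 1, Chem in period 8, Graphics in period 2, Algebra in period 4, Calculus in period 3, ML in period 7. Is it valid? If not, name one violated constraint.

Databases is only available from period 4 onward — holds.
Algebra is a prerequisite for Topology this term — holds.
Only 1 room is available per period — holds.
Topology is only available from period 4 onward — holds.
Algebra is a prerequisite for Chem this term — holds.
Compilers is a prerequisite for Calculus this term — holds.
Topology is a prerequisite for ML this term — holds.
Graphics can only go in period 2 to period 6 — holds.
Chem can't start before period 2 — holds.

Valid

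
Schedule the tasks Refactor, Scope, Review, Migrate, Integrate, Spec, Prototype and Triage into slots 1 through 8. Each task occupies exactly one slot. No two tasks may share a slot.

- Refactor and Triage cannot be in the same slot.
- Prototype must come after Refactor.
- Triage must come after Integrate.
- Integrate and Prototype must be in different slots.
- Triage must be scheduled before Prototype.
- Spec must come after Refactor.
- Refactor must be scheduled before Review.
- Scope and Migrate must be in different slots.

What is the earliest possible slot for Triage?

2

Precedence pushes Triage to at least 2; downstream work caps Triage at 7.
Triage at 2 is achievable: Migrate -> 8; Scope -> 7; Refactor -> 3; Spec -> 6; Integrate -> 1; Review -> 5; Prototype -> 4; Triage -> 2.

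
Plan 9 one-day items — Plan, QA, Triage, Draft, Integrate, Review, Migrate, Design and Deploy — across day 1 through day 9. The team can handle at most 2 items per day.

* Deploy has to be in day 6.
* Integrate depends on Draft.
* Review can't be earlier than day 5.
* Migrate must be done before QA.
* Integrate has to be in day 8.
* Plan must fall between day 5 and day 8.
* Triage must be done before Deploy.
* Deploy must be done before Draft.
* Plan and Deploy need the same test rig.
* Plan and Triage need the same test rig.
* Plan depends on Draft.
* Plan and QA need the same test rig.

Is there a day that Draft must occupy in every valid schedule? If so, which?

Deploy is fixed at day 6 and must come before Draft, so Draft is at least day 7.
Integrate is fixed at day 8 and must come after Draft, so Draft is at most day 7.
So Draft must be day 7.

day 7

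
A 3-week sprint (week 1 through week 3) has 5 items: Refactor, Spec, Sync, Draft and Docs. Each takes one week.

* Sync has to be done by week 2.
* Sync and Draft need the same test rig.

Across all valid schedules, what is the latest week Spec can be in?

Spec at week 3 is achievable: Spec=week 3, Refactor=week 1, Docs=week 1, Draft=week 2, Sync=week 1.

week 3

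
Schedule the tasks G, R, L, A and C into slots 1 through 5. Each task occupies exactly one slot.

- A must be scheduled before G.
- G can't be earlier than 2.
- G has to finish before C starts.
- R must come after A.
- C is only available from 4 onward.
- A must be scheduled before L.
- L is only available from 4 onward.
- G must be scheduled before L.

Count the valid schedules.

Splitting on G: it can be 2 (16), 3 (28), 4 (9). Listing each branch's schedules as (R, L, A, C):
G=2: (2,4,1,4) (2,4,1,5) (2,5,1,4) (2,5,1,5) (3,4,1,4) (3,4,1,5) (3,5,1,4) (3,5,1,5) (4,4,1,4) (4,4,1,5) (4,5,1,4) (4,5,1,5) (5,4,1,4) (5,4,1,5) (5,5,1,4) (5,5,1,5) — 16.
G=3: (2,4,1,4) (2,4,1,5) (2,5,1,4) (2,5,1,5) (3,4,1,4) (3,4,1,5) (3,4,2,4) (3,4,2,5) (3,5,1,4) (3,5,1,5) (3,5,2,4) (3,5,2,5) (4,4,1,4) (4,4,1,5) (4,4,2,4) (4,4,2,5) (4,5,1,4) (4,5,1,5) (4,5,2,4) (4,5,2,5) (5,4,1,4) (5,4,1,5) (5,4,2,4) (5,4,2,5) (5,5,1,4) (5,5,1,5) (5,5,2,4) (5,5,2,5) — 28.
G=4: (2,5,1,5) (3,5,1,5) (3,5,2,5) (4,5,1,5) (4,5,2,5) (4,5,3,5) (5,5,1,5) (5,5,2,5) (5,5,3,5) — 9.
Summing: 16 + 28 + 9 = 53.

53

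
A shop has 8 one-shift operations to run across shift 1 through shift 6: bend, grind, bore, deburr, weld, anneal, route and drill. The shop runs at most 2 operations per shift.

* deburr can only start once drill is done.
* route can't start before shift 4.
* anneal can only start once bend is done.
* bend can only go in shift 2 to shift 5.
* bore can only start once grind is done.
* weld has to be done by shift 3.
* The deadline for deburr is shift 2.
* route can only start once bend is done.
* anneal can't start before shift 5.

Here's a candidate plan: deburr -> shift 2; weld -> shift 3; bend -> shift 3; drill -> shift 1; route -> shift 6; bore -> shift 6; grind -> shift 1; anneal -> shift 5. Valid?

Yes, all constraints hold

The shop runs at most 2 operations per shift — holds.
bore can only start once grind is done — holds.
route can't start before shift 4 — holds.
route can only start once bend is done — holds.
weld has to be done by shift 3 — holds.
anneal can't start before shift 5 — holds.
The deadline for deburr is shift 2 — holds.
bend can only go in shift 2 to shift 5 — holds.
deburr can only start once drill is done — holds.
anneal can only start once bend is done — holds.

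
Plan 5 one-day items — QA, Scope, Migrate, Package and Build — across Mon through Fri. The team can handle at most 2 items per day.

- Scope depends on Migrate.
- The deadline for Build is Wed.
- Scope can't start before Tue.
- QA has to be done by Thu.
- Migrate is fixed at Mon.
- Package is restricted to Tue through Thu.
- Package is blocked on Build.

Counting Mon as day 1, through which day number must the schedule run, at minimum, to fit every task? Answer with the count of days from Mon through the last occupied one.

The precedence chain requires at least 2 distinct days.
With at most 2 per day and 5 tasks, at least 3 days are needed.
3 works (last occupied day: Wed): for example Scope=Tue; Migrate=Mon; Package=Tue; QA=Wed; Build=Mon.

3 days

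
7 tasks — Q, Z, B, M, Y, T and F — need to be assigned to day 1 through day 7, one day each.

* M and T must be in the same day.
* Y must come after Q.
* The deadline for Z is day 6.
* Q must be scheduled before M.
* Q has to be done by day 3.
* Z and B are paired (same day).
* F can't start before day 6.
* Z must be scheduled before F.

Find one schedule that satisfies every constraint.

Q in day 1, Y in day 2, T in day 2, M in day 2, F in day 6, B in day 1, Z in day 1

Checking: Z(day 1) before F(day 6); Q(day 1) before Y(day 2); Q(day 1) before M(day 2); M = T = day 2; Z = B = day 1; Q=day 1 in [day 1,day 3]; F=day 6 in [day 6,day 7]; Z=day 1 in [day 1,day 6].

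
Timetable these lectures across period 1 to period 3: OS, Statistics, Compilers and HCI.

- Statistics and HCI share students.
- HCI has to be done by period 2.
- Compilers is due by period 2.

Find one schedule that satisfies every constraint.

Statistics=period 2; HCI=period 1; OS=period 1; Compilers=period 1

Checking: Statistics(period 2) != HCI(period 1); HCI=period 1 in [period 1,period 2]; Compilers=period 1 in [period 1,period 2].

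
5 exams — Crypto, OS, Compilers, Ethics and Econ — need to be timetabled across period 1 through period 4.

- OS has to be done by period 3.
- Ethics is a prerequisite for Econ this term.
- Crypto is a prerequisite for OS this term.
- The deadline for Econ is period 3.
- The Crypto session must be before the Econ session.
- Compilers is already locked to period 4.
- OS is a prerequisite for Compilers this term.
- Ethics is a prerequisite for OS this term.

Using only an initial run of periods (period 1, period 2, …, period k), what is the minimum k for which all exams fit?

4

The precedence chain requires at least 3 distinct periods.
Compilers can't be placed before period 4, so the schedule must run through at least period 4.
4 works (last occupied period: period 4): for example Crypto -> period 1; OS -> period 2; Ethics -> period 1; Econ -> period 2; Compilers -> period 4.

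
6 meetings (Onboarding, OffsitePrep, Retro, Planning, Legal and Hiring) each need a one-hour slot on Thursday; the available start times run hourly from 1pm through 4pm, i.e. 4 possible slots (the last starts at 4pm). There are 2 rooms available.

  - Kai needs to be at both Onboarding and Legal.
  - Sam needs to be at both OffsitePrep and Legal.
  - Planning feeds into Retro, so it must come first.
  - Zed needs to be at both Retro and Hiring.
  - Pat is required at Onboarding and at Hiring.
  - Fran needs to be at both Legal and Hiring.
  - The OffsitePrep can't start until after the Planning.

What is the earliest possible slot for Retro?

2pm

Precedence pushes Retro to at least 2pm.
Retro at 2pm is achievable: OffsitePrep=2pm; Legal=3pm; Hiring=4pm; Retro=2pm; Onboarding=1pm; Planning=1pm.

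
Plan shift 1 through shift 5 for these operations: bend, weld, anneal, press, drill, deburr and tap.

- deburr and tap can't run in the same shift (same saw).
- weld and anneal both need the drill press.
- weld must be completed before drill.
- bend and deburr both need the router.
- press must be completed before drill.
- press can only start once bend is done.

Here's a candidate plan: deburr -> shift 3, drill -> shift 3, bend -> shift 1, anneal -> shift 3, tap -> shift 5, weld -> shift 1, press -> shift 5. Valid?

weld and anneal both need the drill press — holds.
press must be completed before drill — violated.
weld must be completed before drill — holds.
deburr and tap can't run in the same shift (same saw) — holds.
bend and deburr both need the router — holds.
press can only start once bend is done — holds.

No — it violates: press must be completed before drill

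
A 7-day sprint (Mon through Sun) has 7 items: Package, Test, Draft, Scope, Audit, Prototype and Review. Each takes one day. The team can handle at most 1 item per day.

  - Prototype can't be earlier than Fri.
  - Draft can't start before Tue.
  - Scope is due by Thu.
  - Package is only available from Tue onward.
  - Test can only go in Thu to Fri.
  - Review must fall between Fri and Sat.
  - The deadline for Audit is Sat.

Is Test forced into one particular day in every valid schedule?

No

Test can be Thu (e.g. Package in Tue, Test in Thu, Review in Fri, Scope in Mon, Draft in Sun, Audit in Wed, Prototype in Sat) or Fri (e.g. Review=Sat, Audit=Thu, Draft=Wed, Prototype=Sun, Test=Fri, Package=Tue, Scope=Mon).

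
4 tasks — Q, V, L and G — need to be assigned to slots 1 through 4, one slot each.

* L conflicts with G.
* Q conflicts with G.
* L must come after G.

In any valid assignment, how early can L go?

Precedence pushes L to at least 2.
L at 2 is achievable: L -> 2; V -> 1; G -> 1; Q -> 2.

2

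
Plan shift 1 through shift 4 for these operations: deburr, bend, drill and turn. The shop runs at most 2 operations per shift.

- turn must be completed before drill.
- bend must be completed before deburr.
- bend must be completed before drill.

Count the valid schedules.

Splitting on deburr: it can be shift 2 (6), shift 3 (11), shift 4 (14). Listing each branch's schedules as (bend, drill, turn) by shift number:
deburr=shift 2: (1,2,1) (1,3,1) (1,3,2) (1,4,1) (1,4,2) (1,4,3) — 6.
deburr=shift 3: (1,2,1) (1,3,1) (1,3,2) (1,4,1) (1,4,2) (1,4,3) (2,3,1) (2,3,2) (2,4,1) (2,4,2) (2,4,3) — 11.
deburr=shift 4: (1,2,1) (1,3,1) (1,3,2) (1,4,1) (1,4,2) (1,4,3) (2,3,1) (2,3,2) (2,4,1) (2,4,2) (2,4,3) (3,4,1) (3,4,2) (3,4,3) — 14.
Summing: 6 + 11 + 14 = 31.

31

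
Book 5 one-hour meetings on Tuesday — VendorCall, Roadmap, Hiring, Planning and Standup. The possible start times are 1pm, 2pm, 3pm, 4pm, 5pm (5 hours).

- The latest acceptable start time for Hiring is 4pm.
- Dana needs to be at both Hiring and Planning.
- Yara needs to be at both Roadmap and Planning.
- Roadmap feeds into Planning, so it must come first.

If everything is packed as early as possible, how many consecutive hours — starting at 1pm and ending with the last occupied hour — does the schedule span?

2

The precedence chain requires at least 2 distinct hours.
2 works (last occupied hour: 2pm): for example Planning -> 2pm, VendorCall -> 1pm, Roadmap -> 1pm, Hiring -> 1pm, Standup -> 1pm.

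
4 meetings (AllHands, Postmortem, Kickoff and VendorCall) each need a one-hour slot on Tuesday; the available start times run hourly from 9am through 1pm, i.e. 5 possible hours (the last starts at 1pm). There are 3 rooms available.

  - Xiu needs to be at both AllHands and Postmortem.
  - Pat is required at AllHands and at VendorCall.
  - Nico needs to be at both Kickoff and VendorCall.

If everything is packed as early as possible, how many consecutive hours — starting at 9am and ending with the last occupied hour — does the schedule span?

With at most 3 per hour and 4 meetings, at least 2 hours are needed.
2 works (last occupied hour: 10am): for example Kickoff -> 9am, AllHands -> 9am, VendorCall -> 10am, Postmortem -> 10am.

2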